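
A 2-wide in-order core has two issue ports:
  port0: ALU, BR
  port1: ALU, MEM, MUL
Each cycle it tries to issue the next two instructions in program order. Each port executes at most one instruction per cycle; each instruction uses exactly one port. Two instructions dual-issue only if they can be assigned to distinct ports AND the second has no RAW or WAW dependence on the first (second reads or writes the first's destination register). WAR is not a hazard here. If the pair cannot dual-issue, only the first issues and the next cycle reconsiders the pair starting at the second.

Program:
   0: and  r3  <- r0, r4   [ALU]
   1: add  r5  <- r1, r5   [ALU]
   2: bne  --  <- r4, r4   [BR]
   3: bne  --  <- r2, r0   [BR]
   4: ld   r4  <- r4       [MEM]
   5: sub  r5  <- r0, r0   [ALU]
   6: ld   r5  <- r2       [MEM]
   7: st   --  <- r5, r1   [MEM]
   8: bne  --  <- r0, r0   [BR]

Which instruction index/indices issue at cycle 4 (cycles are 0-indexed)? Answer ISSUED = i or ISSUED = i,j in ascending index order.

t=0 i0,i1:and.ALU add.ALU ; pair
t=1 i2:bne.BR ; no-port BR/BR
t=2 i3,i4:bne.BR ld.MEM ; pair
t=3 i5:sub.ALU ; WAW r5
t=4 i6:ld.MEM ; no-port MEM/MEM
t=5 i7,i8:st.MEM bne.BR ; pair

ISSUED = 6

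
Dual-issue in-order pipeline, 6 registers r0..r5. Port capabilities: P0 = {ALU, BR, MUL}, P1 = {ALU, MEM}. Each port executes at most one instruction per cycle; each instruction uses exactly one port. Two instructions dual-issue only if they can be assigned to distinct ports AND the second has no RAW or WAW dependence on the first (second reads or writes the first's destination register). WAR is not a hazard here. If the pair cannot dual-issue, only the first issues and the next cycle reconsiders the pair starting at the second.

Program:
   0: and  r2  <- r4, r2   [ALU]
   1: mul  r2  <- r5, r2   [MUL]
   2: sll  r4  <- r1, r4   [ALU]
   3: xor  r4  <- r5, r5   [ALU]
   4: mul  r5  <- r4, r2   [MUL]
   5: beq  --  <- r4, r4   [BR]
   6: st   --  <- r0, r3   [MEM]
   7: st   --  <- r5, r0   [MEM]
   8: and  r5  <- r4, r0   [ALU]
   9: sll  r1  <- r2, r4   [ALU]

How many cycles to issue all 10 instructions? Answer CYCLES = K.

CYCLES = 7

[0] i0  and  -- RAW+WAW r2
[1] i1,i2  mul sll  -- pair
[2] i3  xor  -- RAW r4
[3] i4  mul  -- no-port MUL/BR
[4] i5,i6  beq st  -- pair
[5] i7,i8  st and  -- pair
[6] i9  sll  -- tail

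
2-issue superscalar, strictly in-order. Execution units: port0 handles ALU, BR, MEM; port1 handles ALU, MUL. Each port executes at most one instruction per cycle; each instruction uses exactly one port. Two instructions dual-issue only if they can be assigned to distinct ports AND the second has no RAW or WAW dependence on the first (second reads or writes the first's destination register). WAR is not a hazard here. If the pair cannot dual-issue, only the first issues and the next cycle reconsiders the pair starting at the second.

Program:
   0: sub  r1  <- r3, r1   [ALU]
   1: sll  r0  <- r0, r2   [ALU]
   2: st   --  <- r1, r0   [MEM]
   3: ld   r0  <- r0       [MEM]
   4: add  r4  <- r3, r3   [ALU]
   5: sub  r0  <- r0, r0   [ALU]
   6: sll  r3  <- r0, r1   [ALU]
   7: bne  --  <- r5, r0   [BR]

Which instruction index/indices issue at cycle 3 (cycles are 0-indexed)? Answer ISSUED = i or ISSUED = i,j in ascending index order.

t=0 i0+i1:sub sll ; pair
t=1 i2:st ; no-port MEM/MEM
t=2 i3+i4:ld add ; pair
t=3 i5:sub ; RAW r0
t=4 i6+i7:sll bne ; pair

ISSUED = 5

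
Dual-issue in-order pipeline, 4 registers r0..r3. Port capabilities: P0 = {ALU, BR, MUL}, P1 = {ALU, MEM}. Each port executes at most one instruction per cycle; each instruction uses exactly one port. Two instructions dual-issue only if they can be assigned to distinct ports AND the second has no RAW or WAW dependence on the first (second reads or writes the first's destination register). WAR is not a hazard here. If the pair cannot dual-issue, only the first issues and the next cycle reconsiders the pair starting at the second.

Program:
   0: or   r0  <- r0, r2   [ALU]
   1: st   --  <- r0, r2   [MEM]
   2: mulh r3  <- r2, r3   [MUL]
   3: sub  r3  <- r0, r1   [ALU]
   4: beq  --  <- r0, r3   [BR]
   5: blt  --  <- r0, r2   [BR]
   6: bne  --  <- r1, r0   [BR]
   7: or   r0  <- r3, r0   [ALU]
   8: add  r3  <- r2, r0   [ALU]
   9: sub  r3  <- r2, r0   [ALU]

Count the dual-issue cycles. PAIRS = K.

PAIRS = 2

[0] i0  or.ALU  -- RAW r0
[1] i1&i2  st.MEM;mulh.MUL  -- dual
[2] i3  sub.ALU  -- RAW r3
[3] i4  beq.BR  -- no-port BR/BR
[4] i5  blt.BR  -- no-port BR/BR
[5] i6&i7  bne.BR;or.ALU  -- dual
[6] i8  add.ALU  -- WAW r3
[7] i9  sub.ALU  -- tail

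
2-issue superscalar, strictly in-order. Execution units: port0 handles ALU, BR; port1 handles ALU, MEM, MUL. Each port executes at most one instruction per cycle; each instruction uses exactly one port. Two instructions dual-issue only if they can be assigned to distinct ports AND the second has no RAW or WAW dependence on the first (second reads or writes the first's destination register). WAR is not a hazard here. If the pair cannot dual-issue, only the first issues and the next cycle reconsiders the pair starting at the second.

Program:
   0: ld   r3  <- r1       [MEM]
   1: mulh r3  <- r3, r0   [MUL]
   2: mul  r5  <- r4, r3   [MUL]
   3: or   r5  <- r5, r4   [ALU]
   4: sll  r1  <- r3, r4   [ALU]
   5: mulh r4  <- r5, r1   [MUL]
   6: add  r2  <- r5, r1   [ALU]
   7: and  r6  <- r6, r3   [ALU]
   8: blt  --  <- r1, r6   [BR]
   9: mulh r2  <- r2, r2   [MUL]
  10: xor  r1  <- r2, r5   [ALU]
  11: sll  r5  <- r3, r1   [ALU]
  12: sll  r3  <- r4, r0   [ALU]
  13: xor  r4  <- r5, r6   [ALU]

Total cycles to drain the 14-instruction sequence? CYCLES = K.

0. ld.MEM @i0  | no-port MEM/MUL
1. mulh.MUL @i1  | no-port MUL/MUL
2. mul.MUL @i2  | RAW+WAW r5
3. or.ALU+sll.ALU @i3,i4  | pair
4. mulh.MUL+add.ALU @i5,i6  | pair
5. and.ALU @i7  | RAW r6
6. blt.BR+mulh.MUL @i8,i9  | pair
7. xor.ALU @i10  | RAW r1
8. sll.ALU+sll.ALU @i11,i12  | pair
9. xor.ALU @i13  | tail

CYCLES = 10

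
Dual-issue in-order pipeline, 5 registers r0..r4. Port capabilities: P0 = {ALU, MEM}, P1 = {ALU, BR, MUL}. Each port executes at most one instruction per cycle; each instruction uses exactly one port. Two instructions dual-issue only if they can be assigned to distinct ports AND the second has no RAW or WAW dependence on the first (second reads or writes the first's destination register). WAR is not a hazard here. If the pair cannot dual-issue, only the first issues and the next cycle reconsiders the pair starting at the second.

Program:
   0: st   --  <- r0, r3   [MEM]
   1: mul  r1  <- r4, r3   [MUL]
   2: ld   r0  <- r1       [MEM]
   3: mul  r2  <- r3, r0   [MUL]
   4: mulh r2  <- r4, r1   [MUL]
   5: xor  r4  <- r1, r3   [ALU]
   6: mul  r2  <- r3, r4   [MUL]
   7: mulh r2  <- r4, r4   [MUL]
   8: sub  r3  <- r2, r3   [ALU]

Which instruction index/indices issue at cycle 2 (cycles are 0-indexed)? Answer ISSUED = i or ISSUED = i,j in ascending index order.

ISSUED = 3

0. st/mul @i0,i1  | pair
1. ld @i2  | RAW r0
2. mul @i3  | no-port MUL/MUL
3. mulh/xor @i4,i5  | pair
4. mul @i6  | no-port MUL/MUL
5. mulh @i7  | RAW r2
6. sub @i8  | tail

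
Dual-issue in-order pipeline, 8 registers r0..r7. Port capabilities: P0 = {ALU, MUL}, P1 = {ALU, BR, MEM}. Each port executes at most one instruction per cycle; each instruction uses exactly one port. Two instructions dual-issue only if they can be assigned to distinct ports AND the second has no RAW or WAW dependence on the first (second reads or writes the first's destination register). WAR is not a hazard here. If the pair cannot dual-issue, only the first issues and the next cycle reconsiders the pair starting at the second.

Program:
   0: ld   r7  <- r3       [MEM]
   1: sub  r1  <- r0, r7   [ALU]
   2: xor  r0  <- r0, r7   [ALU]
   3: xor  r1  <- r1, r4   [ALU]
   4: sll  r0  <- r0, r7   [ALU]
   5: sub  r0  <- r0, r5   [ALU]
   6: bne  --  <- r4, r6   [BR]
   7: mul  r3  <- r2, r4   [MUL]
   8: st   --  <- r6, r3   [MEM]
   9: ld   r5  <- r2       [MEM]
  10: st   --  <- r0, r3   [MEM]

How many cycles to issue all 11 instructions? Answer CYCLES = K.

CYCLES = 8

[0] i0  ld.MEM  -- RAW r7
[1] i1/i2  sub.ALU+xor.ALU  -- pair
[2] i3/i4  xor.ALU+sll.ALU  -- pair
[3] i5/i6  sub.ALU+bne.BR  -- pair
[4] i7  mul.MUL  -- RAW r3
[5] i8  st.MEM  -- no-port MEM/MEM
[6] i9  ld.MEM  -- no-port MEM/MEM
[7] i10  st.MEM  -- tail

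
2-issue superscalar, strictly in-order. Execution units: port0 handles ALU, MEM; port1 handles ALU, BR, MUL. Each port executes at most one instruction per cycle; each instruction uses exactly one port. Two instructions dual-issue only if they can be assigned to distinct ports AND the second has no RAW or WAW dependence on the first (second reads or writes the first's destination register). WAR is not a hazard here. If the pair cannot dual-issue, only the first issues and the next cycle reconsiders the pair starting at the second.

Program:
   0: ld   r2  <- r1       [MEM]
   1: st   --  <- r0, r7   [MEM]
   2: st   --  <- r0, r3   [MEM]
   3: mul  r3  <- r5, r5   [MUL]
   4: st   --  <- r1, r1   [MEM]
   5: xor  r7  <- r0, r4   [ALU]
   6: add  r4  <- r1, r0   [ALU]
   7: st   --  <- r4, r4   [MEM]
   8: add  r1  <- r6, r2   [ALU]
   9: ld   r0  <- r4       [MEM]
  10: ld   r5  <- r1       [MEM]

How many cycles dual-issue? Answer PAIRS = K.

t=0 i0:ld ; no-port MEM/MEM
t=1 i1:st ; no-port MEM/MEM
t=2 i2/i3:st mul ; dual
t=3 i4/i5:st xor ; dual
t=4 i6:add ; RAW r4
t=5 i7/i8:st add ; dual
t=6 i9:ld ; no-port MEM/MEM
t=7 i10:ld ; tail

PAIRS = 3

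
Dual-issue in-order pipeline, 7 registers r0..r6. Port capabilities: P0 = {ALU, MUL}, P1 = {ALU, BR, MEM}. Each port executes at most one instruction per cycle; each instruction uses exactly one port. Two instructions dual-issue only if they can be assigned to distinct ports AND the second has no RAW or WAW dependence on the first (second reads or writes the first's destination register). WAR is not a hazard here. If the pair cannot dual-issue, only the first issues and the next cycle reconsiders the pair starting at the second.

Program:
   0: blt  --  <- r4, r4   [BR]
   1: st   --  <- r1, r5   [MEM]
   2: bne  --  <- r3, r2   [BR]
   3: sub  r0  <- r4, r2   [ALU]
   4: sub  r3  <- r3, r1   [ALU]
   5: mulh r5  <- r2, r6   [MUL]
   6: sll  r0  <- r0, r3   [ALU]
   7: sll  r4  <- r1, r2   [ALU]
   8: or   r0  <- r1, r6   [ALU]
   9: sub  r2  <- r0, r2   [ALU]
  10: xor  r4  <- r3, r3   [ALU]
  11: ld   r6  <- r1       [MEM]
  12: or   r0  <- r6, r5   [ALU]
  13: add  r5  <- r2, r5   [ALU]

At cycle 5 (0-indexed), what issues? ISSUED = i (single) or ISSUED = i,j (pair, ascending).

t=0 i0:blt ; no-port BR/MEM
t=1 i1:st ; no-port MEM/BR
t=2 i2+i3:bne sub ; dual
t=3 i4+i5:sub mulh ; dual
t=4 i6+i7:sll sll ; dual
t=5 i8:or ; RAW r0
t=6 i9+i10:sub xor ; dual
t=7 i11:ld ; RAW r6
t=8 i12+i13:or add ; dual

ISSUED = 8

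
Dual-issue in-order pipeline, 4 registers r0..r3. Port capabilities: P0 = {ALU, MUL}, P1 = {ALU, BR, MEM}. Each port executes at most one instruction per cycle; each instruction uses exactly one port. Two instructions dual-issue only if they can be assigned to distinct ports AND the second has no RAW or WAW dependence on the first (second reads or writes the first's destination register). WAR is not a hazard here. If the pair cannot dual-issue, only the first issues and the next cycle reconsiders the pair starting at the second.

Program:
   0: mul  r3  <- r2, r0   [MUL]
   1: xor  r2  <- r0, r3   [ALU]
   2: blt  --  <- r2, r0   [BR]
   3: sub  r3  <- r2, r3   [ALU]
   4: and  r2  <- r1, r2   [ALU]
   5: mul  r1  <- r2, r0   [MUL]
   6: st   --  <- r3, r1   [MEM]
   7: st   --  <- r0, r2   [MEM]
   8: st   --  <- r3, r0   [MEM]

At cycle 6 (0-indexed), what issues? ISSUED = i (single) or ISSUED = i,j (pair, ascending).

ISSUED = 7

#0 head=0: mul i0 RAW r3
#1 head=1: xor i1 RAW r2
#2 head=2: blt+sub i2&i3 2-wide
#3 head=4: and i4 RAW r2
#4 head=5: mul i5 RAW r1
#5 head=6: st i6 no-port MEM/MEM
#6 head=7: st i7 no-port MEM/MEM
#7 head=8: st i8 tail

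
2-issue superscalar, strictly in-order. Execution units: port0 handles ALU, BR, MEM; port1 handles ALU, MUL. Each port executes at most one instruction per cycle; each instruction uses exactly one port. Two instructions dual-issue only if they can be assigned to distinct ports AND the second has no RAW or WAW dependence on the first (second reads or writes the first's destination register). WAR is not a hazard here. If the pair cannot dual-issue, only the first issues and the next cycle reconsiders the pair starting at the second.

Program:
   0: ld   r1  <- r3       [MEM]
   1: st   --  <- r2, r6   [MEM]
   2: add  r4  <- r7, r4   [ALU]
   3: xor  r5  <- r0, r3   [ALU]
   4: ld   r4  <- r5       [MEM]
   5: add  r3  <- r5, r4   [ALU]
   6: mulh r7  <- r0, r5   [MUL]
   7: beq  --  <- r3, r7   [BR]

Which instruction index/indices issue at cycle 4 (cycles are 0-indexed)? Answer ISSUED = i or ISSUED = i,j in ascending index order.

ISSUED = 5,6

c0: i0 ld  no-port MEM/MEM
c1: i1/i2 st;add  pair
c2: i3 xor  RAW r5
c3: i4 ld  RAW r4
c4: i5/i6 add;mulh  pair
c5: i7 beq  tail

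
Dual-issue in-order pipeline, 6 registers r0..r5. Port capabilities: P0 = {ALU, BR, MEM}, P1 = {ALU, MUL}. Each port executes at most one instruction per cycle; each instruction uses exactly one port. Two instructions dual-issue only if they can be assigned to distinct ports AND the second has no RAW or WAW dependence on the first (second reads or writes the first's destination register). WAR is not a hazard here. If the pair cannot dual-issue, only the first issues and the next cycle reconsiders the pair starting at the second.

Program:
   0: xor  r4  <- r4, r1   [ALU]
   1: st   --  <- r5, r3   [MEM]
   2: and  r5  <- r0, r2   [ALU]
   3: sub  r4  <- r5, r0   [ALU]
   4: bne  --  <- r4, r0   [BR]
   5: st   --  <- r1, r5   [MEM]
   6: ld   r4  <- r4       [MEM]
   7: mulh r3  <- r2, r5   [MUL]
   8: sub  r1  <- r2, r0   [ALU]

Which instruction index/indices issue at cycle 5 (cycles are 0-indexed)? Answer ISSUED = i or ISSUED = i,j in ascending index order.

0. xor.ALU/st.MEM @i0&i1  | pair
1. and.ALU @i2  | RAW r5
2. sub.ALU @i3  | RAW r4
3. bne.BR @i4  | no-port BR/MEM
4. st.MEM @i5  | no-port MEM/MEM
5. ld.MEM/mulh.MUL @i6&i7  | pair
6. sub.ALU @i8  | tail

ISSUED = 6,7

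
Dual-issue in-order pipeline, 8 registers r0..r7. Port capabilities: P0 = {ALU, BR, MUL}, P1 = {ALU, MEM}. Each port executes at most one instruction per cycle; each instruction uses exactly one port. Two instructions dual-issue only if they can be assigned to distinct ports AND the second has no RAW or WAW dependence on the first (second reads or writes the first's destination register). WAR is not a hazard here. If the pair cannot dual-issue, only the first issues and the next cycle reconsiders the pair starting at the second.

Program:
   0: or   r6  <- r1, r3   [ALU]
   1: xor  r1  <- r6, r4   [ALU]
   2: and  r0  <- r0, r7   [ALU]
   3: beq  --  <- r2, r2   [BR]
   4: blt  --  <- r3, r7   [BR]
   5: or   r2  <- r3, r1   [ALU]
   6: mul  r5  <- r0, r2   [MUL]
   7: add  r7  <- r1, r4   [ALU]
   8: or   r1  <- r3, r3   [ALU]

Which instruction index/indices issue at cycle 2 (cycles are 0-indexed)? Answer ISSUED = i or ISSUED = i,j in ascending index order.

ISSUED = 3

#0 head=0: or.ALU i0 RAW r6
#1 head=1: xor.ALU;and.ALU i1/i2 dual
#2 head=3: beq.BR i3 no-port BR/BR
#3 head=4: blt.BR;or.ALU i4/i5 dual
#4 head=6: mul.MUL;add.ALU i6/i7 dual
#5 head=8: or.ALU i8 tail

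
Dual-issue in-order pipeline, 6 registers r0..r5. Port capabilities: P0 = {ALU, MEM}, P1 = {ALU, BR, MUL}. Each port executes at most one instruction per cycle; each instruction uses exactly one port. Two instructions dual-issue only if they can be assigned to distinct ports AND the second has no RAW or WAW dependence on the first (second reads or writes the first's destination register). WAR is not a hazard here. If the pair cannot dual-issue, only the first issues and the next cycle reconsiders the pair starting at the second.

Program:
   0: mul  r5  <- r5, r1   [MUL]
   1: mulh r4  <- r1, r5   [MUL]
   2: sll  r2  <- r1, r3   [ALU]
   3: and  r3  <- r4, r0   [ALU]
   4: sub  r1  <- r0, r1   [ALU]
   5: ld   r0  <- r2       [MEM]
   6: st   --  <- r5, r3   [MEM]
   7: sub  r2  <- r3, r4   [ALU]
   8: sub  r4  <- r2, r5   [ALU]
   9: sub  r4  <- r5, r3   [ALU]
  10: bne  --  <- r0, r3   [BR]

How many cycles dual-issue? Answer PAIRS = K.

0. mul.MUL @i0  | no-port MUL/MUL
1. mulh.MUL+sll.ALU @i1/i2  | dual
2. and.ALU+sub.ALU @i3/i4  | dual
3. ld.MEM @i5  | no-port MEM/MEM
4. st.MEM+sub.ALU @i6/i7  | dual
5. sub.ALU @i8  | WAW r4
6. sub.ALU+bne.BR @i9/i10  | dual

PAIRS = 4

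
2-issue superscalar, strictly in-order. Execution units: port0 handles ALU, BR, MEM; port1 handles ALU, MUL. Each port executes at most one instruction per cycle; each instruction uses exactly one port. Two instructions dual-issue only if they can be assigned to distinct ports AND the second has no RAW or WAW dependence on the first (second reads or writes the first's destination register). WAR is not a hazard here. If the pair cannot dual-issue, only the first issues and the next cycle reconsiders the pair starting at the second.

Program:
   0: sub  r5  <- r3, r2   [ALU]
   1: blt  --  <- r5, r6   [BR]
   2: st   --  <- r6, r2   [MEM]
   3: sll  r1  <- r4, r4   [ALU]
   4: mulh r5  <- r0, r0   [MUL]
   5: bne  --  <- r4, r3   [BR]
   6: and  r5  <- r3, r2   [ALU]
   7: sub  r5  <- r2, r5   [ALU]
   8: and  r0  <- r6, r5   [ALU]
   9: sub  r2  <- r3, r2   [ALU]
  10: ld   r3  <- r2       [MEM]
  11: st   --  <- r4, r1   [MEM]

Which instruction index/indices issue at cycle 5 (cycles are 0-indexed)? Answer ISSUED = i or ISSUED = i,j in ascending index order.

ISSUED = 7

  cy0 -> i0 (sub) RAW r5
  cy1 -> i1 (blt) no-port BR/MEM
  cy2 -> i2/i3 (st;sll) 2-wide
  cy3 -> i4/i5 (mulh;bne) 2-wide
  cy4 -> i6 (and) RAW+WAW r5
  cy5 -> i7 (sub) RAW r5
  cy6 -> i8/i9 (and;sub) 2-wide
  cy7 -> i10 (ld) no-port MEM/MEM
  cy8 -> i11 (st) tail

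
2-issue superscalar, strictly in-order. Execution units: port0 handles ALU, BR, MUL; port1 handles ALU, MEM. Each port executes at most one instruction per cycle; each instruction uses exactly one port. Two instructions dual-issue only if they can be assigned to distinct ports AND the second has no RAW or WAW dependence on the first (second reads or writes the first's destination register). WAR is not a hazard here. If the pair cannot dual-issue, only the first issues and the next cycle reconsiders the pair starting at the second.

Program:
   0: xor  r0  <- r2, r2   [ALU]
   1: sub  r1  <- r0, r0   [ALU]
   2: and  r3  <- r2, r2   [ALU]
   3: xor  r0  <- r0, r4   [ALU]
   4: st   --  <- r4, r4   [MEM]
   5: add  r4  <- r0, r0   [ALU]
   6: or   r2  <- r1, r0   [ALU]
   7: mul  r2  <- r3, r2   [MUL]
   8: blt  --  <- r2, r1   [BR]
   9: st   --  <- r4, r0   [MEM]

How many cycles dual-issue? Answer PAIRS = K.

c0: i0 xor.ALU  RAW r0
c1: i1&i2 sub.ALU+and.ALU  dual
c2: i3&i4 xor.ALU+st.MEM  dual
c3: i5&i6 add.ALU+or.ALU  dual
c4: i7 mul.MUL  no-port MUL/BR
c5: i8&i9 blt.BR+st.MEM  dual

PAIRS = 4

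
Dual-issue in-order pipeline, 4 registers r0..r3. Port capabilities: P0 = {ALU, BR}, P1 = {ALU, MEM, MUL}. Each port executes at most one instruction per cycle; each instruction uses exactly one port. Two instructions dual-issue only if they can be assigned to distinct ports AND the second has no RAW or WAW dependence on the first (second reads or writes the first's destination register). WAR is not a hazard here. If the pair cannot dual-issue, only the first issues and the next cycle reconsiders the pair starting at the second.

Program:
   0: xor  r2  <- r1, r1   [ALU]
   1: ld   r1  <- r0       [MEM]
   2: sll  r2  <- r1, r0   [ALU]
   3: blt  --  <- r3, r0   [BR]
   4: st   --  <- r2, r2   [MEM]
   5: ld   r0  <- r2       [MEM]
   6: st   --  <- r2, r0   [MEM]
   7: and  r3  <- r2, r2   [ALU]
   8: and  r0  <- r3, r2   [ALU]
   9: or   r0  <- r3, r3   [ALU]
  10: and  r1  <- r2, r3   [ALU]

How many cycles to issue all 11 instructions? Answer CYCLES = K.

CYCLES = 7

#0 head=0: xor+ld i0&i1 dual
#1 head=2: sll+blt i2&i3 dual
#2 head=4: st i4 no-port MEM/MEM
#3 head=5: ld i5 no-port MEM/MEM
#4 head=6: st+and i6&i7 dual
#5 head=8: and i8 WAW r0
#6 head=9: or+and i9&i10 dual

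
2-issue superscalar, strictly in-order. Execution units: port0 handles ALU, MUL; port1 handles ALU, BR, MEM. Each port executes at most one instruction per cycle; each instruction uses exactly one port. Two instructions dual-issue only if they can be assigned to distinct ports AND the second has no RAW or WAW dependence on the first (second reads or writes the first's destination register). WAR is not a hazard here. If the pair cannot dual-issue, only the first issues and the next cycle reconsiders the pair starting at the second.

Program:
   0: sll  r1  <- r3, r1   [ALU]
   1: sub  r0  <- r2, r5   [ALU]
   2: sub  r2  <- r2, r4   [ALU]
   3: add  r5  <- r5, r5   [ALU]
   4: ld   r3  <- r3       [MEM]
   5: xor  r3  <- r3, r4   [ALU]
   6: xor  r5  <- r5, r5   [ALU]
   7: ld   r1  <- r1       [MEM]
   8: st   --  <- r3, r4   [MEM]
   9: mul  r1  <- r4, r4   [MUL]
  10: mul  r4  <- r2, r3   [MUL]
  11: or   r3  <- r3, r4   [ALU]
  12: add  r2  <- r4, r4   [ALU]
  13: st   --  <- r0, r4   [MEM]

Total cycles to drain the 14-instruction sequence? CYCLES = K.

CYCLES = 9

[0] i0/i1  sll.ALU sub.ALU  -- dual
[1] i2/i3  sub.ALU add.ALU  -- dual
[2] i4  ld.MEM  -- RAW+WAW r3
[3] i5/i6  xor.ALU xor.ALU  -- dual
[4] i7  ld.MEM  -- no-port MEM/MEM
[5] i8/i9  st.MEM mul.MUL  -- dual
[6] i10  mul.MUL  -- RAW r4
[7] i11/i12  or.ALU add.ALU  -- dual
[8] i13  st.MEM  -- tail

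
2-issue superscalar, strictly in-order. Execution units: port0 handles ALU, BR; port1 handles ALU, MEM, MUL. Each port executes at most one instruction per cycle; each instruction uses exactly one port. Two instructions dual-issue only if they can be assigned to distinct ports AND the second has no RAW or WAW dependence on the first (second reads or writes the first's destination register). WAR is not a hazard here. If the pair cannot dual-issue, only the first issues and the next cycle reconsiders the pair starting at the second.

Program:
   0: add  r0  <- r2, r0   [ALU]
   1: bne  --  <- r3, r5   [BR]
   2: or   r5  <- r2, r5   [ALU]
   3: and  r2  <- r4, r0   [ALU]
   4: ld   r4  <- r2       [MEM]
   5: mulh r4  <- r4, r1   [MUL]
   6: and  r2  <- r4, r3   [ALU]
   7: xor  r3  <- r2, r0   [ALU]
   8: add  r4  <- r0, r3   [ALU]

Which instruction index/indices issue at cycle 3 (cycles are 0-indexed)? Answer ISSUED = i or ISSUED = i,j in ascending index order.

[0] i0+i1  add.ALU bne.BR  -- pair
[1] i2+i3  or.ALU and.ALU  -- pair
[2] i4  ld.MEM  -- no-port MEM/MUL
[3] i5  mulh.MUL  -- RAW r4
[4] i6  and.ALU  -- RAW r2
[5] i7  xor.ALU  -- RAW r3
[6] i8  add.ALU  -- tail

ISSUED = 5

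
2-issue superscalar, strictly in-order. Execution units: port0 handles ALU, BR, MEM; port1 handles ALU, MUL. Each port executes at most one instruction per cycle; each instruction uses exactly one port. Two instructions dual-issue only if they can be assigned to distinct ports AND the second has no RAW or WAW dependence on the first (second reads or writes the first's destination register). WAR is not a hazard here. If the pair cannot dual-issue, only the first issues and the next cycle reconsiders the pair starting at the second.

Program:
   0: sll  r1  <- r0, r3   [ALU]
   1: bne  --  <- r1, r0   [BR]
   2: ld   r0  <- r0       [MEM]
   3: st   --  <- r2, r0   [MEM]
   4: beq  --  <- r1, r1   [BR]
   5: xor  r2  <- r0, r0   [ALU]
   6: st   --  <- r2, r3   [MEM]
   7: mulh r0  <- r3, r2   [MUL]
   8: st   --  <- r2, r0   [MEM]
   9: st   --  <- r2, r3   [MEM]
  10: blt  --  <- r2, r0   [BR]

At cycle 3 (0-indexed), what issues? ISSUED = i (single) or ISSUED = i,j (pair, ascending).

ISSUED = 3

[0] i0  sll.ALU  -- RAW r1
[1] i1  bne.BR  -- no-port BR/MEM
[2] i2  ld.MEM  -- no-port MEM/MEM
[3] i3  st.MEM  -- no-port MEM/BR
[4] i4&i5  beq.BR xor.ALU  -- pair
[5] i6&i7  st.MEM mulh.MUL  -- pair
[6] i8  st.MEM  -- no-port MEM/MEM
[7] i9  st.MEM  -- no-port MEM/BR
[8] i10  blt.BR  -- tail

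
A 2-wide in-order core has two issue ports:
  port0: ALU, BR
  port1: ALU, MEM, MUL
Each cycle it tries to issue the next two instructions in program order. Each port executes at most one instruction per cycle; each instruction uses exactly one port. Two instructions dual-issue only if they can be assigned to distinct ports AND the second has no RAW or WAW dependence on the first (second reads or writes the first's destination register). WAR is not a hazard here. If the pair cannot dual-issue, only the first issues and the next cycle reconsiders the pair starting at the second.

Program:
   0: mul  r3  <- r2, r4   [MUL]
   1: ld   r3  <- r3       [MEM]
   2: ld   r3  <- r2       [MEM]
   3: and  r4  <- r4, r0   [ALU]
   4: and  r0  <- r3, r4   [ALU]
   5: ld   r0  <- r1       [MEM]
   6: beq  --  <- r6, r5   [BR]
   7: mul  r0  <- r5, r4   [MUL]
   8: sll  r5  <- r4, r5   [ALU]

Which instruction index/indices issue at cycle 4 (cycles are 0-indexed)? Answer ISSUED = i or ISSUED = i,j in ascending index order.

ISSUED = 5,6

t=0 i0:mul.MUL ; no-port MUL/MEM
t=1 i1:ld.MEM ; no-port MEM/MEM
t=2 i2,i3:ld.MEM;and.ALU ; 2-wide
t=3 i4:and.ALU ; WAW r0
t=4 i5,i6:ld.MEM;beq.BR ; 2-wide
t=5 i7,i8:mul.MUL;sll.ALU ; 2-wide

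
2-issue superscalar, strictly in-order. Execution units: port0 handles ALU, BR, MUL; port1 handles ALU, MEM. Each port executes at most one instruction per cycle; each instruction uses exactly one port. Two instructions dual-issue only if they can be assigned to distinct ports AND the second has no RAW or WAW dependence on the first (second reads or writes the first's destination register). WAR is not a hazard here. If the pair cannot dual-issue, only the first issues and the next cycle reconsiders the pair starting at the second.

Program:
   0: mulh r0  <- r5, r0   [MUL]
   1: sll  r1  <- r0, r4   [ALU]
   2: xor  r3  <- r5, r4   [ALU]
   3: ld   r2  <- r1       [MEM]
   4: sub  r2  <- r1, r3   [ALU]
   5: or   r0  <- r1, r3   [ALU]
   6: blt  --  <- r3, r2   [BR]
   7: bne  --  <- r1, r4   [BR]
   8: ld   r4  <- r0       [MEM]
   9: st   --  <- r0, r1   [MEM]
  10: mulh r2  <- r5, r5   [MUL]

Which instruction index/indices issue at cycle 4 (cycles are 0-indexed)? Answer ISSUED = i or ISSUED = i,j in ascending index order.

ISSUED = 6

0. mulh @i0  | RAW r0
1. sll+xor @i1+i2  | 2-wide
2. ld @i3  | WAW r2
3. sub+or @i4+i5  | 2-wide
4. blt @i6  | no-port BR/BR
5. bne+ld @i7+i8  | 2-wide
6. st+mulh @i9+i10  | 2-wide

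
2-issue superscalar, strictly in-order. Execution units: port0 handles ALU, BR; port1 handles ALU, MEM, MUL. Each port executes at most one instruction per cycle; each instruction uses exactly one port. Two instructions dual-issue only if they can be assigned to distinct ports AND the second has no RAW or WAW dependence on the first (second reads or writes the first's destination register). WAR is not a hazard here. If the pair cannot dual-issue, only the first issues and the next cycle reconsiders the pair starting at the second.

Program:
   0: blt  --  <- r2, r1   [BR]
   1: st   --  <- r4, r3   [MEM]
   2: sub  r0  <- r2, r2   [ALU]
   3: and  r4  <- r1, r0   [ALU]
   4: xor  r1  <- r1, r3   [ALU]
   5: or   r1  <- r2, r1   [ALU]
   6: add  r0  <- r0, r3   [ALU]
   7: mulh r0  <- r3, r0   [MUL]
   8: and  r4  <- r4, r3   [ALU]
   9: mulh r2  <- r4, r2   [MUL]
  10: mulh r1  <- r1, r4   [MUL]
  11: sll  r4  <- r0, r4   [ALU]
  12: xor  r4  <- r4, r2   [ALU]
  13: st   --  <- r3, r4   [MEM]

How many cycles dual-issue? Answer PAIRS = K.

#0 head=0: blt.BR+st.MEM i0&i1 dual
#1 head=2: sub.ALU i2 RAW r0
#2 head=3: and.ALU+xor.ALU i3&i4 dual
#3 head=5: or.ALU+add.ALU i5&i6 dual
#4 head=7: mulh.MUL+and.ALU i7&i8 dual
#5 head=9: mulh.MUL i9 no-port MUL/MUL
#6 head=10: mulh.MUL+sll.ALU i10&i11 dual
#7 head=12: xor.ALU i12 RAW r4
#8 head=13: st.MEM i13 tail

PAIRS = 5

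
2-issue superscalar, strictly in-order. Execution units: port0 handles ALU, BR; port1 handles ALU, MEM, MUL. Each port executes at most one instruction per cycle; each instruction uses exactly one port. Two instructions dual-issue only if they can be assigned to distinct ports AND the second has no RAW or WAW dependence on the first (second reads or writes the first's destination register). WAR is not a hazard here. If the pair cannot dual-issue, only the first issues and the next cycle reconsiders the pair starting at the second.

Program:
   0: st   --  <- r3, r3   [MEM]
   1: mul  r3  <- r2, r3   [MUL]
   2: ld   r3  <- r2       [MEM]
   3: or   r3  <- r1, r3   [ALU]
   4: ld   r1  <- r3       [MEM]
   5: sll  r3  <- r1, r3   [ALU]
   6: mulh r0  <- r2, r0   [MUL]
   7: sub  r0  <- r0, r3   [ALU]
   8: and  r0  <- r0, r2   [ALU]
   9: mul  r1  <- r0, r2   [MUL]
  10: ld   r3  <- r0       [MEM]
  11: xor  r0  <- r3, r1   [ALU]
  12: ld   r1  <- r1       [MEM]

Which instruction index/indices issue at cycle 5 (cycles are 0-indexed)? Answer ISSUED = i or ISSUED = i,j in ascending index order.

ISSUED = 5,6

  cy0 -> i0 (st.MEM) no-port MEM/MUL
  cy1 -> i1 (mul.MUL) no-port MUL/MEM
  cy2 -> i2 (ld.MEM) RAW+WAW r3
  cy3 -> i3 (or.ALU) RAW r3
  cy4 -> i4 (ld.MEM) RAW r1
  cy5 -> i5+i6 (sll.ALU mulh.MUL) pair
  cy6 -> i7 (sub.ALU) RAW+WAW r0
  cy7 -> i8 (and.ALU) RAW r0
  cy8 -> i9 (mul.MUL) no-port MUL/MEM
  cy9 -> i10 (ld.MEM) RAW r3
  cy10 -> i11+i12 (xor.ALU ld.MEM) pair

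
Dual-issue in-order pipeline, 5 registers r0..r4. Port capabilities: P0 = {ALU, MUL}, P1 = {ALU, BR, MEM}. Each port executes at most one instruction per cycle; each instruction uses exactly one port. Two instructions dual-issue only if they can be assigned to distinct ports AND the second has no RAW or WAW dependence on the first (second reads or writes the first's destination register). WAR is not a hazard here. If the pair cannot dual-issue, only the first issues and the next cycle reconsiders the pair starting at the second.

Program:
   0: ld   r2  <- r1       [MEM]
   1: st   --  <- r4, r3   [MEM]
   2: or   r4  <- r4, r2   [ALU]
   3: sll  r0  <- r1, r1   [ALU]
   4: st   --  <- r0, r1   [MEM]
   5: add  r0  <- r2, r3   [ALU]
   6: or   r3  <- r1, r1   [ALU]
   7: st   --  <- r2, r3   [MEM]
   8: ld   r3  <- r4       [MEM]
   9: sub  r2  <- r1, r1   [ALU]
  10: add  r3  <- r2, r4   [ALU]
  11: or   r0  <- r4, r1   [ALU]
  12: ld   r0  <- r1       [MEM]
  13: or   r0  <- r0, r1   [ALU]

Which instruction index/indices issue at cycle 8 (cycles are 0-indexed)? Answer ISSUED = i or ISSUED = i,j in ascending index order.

t=0 i0:ld.MEM ; no-port MEM/MEM
t=1 i1/i2:st.MEM or.ALU ; dual
t=2 i3:sll.ALU ; RAW r0
t=3 i4/i5:st.MEM add.ALU ; dual
t=4 i6:or.ALU ; RAW r3
t=5 i7:st.MEM ; no-port MEM/MEM
t=6 i8/i9:ld.MEM sub.ALU ; dual
t=7 i10/i11:add.ALU or.ALU ; dual
t=8 i12:ld.MEM ; RAW+WAW r0
t=9 i13:or.ALU ; tail

ISSUED = 12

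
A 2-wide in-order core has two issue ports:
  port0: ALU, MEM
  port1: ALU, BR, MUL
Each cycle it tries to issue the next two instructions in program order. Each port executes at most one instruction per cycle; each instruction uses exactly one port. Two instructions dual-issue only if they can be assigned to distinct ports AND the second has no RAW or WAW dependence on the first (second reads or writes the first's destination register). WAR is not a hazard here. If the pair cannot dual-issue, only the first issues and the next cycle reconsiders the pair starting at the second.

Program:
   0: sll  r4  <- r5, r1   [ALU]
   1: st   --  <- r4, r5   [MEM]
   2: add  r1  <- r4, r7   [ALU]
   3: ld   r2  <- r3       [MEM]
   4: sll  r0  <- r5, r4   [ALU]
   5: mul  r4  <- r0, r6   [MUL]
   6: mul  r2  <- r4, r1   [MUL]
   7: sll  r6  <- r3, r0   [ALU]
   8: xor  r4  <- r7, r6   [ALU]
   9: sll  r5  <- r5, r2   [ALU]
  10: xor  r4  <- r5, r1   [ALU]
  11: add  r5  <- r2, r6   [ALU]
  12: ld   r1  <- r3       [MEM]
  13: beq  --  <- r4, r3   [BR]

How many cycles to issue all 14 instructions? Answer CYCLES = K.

CYCLES = 8

[0] i0  sll  -- RAW r4
[1] i1/i2  st;add  -- dual
[2] i3/i4  ld;sll  -- dual
[3] i5  mul  -- no-port MUL/MUL
[4] i6/i7  mul;sll  -- dual
[5] i8/i9  xor;sll  -- dual
[6] i10/i11  xor;add  -- dual
[7] i12/i13  ld;beq  -- dual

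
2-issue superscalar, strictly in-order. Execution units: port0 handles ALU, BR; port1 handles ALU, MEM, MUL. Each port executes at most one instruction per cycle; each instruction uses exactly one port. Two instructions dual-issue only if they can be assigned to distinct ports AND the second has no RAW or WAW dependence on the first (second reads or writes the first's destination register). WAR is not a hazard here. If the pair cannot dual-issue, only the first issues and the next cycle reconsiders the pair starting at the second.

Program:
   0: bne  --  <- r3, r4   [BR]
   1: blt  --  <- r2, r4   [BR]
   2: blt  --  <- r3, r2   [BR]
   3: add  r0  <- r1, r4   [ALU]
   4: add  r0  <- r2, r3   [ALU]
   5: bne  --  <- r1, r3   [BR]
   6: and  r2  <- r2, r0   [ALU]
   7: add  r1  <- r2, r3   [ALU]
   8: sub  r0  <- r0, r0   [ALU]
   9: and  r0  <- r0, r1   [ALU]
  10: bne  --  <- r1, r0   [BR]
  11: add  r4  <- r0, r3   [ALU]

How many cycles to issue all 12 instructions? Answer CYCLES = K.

CYCLES = 8

0. bne @i0  | no-port BR/BR
1. blt @i1  | no-port BR/BR
2. blt add @i2,i3  | 2-wide
3. add bne @i4,i5  | 2-wide
4. and @i6  | RAW r2
5. add sub @i7,i8  | 2-wide
6. and @i9  | RAW r0
7. bne add @i10,i11  | 2-wide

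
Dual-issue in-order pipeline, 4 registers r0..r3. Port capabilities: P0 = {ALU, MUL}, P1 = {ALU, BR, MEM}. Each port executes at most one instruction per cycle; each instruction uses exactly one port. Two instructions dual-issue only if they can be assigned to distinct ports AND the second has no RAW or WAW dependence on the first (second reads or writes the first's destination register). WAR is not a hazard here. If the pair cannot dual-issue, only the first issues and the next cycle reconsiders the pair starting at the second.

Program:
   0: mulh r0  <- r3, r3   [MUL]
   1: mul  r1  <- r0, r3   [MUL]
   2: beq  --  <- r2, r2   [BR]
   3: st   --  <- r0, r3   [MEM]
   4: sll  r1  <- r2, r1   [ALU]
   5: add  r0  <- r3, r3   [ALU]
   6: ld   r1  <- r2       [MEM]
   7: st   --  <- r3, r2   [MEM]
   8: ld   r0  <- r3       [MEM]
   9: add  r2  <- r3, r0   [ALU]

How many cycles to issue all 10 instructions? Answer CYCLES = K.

c0: i0 mulh  no-port MUL/MUL
c1: i1+i2 mul/beq  dual
c2: i3+i4 st/sll  dual
c3: i5+i6 add/ld  dual
c4: i7 st  no-port MEM/MEM
c5: i8 ld  RAW r0
c6: i9 add  tail

CYCLES = 7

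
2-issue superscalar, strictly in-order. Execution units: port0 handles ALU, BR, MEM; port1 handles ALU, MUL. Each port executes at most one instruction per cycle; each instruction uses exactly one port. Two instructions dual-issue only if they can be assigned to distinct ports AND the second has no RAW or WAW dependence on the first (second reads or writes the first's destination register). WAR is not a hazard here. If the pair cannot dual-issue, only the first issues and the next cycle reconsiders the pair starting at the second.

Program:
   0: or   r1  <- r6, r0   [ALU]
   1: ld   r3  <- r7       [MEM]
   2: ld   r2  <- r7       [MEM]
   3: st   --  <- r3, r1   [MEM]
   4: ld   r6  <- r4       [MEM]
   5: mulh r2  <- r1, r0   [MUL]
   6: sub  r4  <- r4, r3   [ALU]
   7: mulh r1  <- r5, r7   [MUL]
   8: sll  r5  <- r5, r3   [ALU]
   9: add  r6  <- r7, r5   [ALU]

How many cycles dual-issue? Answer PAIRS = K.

  cy0 -> i0+i1 (or.ALU/ld.MEM) dual
  cy1 -> i2 (ld.MEM) no-port MEM/MEM
  cy2 -> i3 (st.MEM) no-port MEM/MEM
  cy3 -> i4+i5 (ld.MEM/mulh.MUL) dual
  cy4 -> i6+i7 (sub.ALU/mulh.MUL) dual
  cy5 -> i8 (sll.ALU) RAW r5
  cy6 -> i9 (add.ALU) tail

PAIRS = 3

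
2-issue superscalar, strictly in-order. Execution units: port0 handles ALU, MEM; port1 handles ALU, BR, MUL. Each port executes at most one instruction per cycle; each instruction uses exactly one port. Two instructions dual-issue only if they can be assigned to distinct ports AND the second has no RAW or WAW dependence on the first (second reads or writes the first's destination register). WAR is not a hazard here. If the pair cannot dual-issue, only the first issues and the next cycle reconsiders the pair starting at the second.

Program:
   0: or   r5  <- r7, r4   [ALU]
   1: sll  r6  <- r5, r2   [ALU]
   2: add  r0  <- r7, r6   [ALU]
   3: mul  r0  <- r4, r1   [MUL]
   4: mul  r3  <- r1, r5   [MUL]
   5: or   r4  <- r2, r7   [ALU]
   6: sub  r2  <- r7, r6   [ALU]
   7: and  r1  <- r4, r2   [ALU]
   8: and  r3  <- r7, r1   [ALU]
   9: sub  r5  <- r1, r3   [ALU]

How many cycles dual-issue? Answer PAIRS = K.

PAIRS = 1

t=0 i0:or.ALU ; RAW r5
t=1 i1:sll.ALU ; RAW r6
t=2 i2:add.ALU ; WAW r0
t=3 i3:mul.MUL ; no-port MUL/MUL
t=4 i4&i5:mul.MUL or.ALU ; pair
t=5 i6:sub.ALU ; RAW r2
t=6 i7:and.ALU ; RAW r1
t=7 i8:and.ALU ; RAW r3
t=8 i9:sub.ALU ; tail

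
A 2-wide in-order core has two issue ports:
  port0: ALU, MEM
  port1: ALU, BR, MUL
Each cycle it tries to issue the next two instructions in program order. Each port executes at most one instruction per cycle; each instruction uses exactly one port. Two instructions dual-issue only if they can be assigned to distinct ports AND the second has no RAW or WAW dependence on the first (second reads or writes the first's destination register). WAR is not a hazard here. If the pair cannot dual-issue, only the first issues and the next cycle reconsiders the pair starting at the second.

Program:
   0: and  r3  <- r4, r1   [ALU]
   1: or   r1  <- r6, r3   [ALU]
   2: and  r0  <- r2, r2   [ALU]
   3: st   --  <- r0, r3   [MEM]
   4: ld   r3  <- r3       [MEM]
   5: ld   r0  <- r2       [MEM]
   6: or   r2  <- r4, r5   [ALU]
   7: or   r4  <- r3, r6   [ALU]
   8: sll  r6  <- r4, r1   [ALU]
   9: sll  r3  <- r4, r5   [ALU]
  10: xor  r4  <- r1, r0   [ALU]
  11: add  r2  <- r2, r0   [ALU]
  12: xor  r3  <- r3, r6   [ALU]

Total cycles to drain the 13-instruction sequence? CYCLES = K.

CYCLES = 9

#0 head=0: and i0 RAW r3
#1 head=1: or;and i1/i2 2-wide
#2 head=3: st i3 no-port MEM/MEM
#3 head=4: ld i4 no-port MEM/MEM
#4 head=5: ld;or i5/i6 2-wide
#5 head=7: or i7 RAW r4
#6 head=8: sll;sll i8/i9 2-wide
#7 head=10: xor;add i10/i11 2-wide
#8 head=12: xor i12 tail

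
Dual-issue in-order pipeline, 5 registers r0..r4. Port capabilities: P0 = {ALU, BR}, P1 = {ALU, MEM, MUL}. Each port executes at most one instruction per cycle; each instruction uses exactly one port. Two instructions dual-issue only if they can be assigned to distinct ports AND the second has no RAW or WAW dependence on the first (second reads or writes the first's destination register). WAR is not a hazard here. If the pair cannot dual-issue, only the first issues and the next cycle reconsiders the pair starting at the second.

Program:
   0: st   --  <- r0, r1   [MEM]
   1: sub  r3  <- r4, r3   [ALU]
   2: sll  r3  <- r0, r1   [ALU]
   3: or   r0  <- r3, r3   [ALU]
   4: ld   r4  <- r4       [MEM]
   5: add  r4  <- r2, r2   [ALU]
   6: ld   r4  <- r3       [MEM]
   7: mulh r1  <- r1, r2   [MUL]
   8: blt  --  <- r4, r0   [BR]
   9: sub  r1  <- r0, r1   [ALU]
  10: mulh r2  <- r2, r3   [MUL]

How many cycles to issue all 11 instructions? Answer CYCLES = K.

CYCLES = 7

c0: i0&i1 st.MEM;sub.ALU  pair
c1: i2 sll.ALU  RAW r3
c2: i3&i4 or.ALU;ld.MEM  pair
c3: i5 add.ALU  WAW r4
c4: i6 ld.MEM  no-port MEM/MUL
c5: i7&i8 mulh.MUL;blt.BR  pair
c6: i9&i10 sub.ALU;mulh.MUL  pair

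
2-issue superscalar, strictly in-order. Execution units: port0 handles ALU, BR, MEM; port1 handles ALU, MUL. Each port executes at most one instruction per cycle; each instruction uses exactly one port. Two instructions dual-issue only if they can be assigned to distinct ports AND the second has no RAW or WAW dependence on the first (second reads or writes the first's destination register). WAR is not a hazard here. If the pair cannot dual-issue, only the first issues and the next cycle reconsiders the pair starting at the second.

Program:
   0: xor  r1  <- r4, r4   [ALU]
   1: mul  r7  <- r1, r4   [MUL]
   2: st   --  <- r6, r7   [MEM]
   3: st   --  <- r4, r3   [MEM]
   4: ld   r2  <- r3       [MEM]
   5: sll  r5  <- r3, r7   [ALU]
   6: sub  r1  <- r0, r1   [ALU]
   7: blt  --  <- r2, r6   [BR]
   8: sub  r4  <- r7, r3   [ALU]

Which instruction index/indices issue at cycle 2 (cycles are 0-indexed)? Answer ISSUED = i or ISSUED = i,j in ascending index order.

#0 head=0: xor i0 RAW r1
#1 head=1: mul i1 RAW r7
#2 head=2: st i2 no-port MEM/MEM
#3 head=3: st i3 no-port MEM/MEM
#4 head=4: ld/sll i4,i5 pair
#5 head=6: sub/blt i6,i7 pair
#6 head=8: sub i8 tail

ISSUED = 2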